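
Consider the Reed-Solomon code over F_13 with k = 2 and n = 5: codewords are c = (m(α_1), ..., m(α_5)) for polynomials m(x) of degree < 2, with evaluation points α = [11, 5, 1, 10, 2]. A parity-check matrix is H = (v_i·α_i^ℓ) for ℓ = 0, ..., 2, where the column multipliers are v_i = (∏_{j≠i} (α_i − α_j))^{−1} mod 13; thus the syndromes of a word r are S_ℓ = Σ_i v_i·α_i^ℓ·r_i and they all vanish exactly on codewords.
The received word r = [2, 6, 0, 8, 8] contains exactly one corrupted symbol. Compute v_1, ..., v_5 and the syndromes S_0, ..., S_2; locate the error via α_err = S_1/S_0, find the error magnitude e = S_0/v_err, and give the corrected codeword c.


S = (10, 9, 12), error at position 4, error magnitude e = 1, c = [2, 6, 0, 7, 8].

Step 1: column multipliers v_i = (∏_{j≠i}(α_i − α_j))^{−1} mod 13.
  i = 1 (α = 11): (11−5)(11−1)(11−10)(11−2) = 6·10·1·9 = 540 ≡ 7, so v_1 = 7^{−1} = 2 (mod 13).
  i = 2 (α = 5): (5−11)(5−1)(5−10)(5−2) = (−6)·4·(−5)·3 = 360 ≡ 9, so v_2 = 9^{−1} = 3 (mod 13).
  i = 3 (α = 1): (1−11)(1−5)(1−10)(1−2) = (−10)·(−4)·(−9)·(−1) = 360 ≡ 9, so v_3 = 9^{−1} = 3 (mod 13).
  i = 4 (α = 10): (10−11)(10−5)(10−1)(10−2) = (−1)·5·9·8 = −360 ≡ 4, so v_4 = 4^{−1} = 10 (mod 13).
  i = 5 (α = 2): (2−11)(2−5)(2−1)(2−10) = (−9)·(−3)·1·(−8) = −216 ≡ 5, so v_5 = 5^{−1} = 8 (mod 13).
  v = [2, 3, 3, 10, 8].
Step 2: syndromes of r = [2, 6, 0, 8, 8] (all sums mod 13).
  S_0 = Σ v_i r_i = 2·2 + 3·6 + 3·0 + 10·8 + 8·8 = 166 ≡ 10.
  S_1 = Σ v_i α_i r_i = 2·11·2 + 3·5·6 + 3·1·0 + 10·10·8 + 8·2·8 = 1062 ≡ 9.
  α_i^2 mod 13 = [4, 12, 1, 9, 4].
  S_2 = Σ v_i α_i^2 r_i = 2·4·2 + 3·12·6 + 3·1·0 + 10·9·8 + 8·4·8 = 1208 ≡ 12.
  S = (10, 9, 12) ≠ 0, so r is not a codeword (an error is present).
Step 3: locate the error. For a single error e at position i, S_ℓ = v_i·e·α_i^ℓ, so α_err = S_1/S_0.
  S_0^{−1} = 10^{−1} = 4 (mod 13), so α_err = 9·4 = 36 ≡ 10 = α_4. Error position i = 4.
  Consistency check: S_2/S_1 = 12·3 = 36 ≡ 10 = α_err ✓ (single-error assumption holds).
Step 4: error magnitude e = S_0/v_4 = S_0·∏_{j≠4}(α_4 − α_j) = 10·4 = 40 ≡ 1 (mod 13).
Step 5: correct position 4: c_4 = r_4 − e = 8 − 1 ≡ 7 (mod 13). Hence c = [2, 6, 0, 7, 8].
  Check: interpolating c through the α_i gives m(x) = 5 + 8·x (degree < 2) with m(α_i) = c_i for every i, so c is indeed a codeword.


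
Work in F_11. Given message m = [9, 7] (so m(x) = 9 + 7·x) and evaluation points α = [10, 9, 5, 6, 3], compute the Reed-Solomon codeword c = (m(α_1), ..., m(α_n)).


c = [2, 6, 0, 7, 8]

Message polynomial: m(x) = 9 + 7·x (mod 11).
For each evaluation point α_i, compute m(α_i) mod 11:
  α_1 = 10: Horner steps 7 → 2, so m(10) = 2.
  α_2 = 9: Horner steps 7 → 6, so m(9) = 6.
  α_3 = 5: Horner steps 7 → 0, so m(5) = 0.
  α_4 = 6: Horner steps 7 → 7, so m(6) = 7.
  α_5 = 3: Horner steps 7 → 8, so m(3) = 8.
Codeword c = [2, 6, 0, 7, 8] ∈ F_11^5.


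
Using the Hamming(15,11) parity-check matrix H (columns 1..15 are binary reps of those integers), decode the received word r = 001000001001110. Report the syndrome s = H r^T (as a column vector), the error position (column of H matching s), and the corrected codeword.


s = (0, 1, 0, 1)^T, error position = 5, corrected codeword c = 001010001001110

Compute s = H r^T mod 2 one row at a time:
  s_1 = 0 + 1 + 0 + 0 + 1 + 1 + 1 + 0 = 4 ≡ 0 (mod 2).
  s_2 = 0 + 0 + 0 + 0 + 1 + 1 + 1 + 0 = 3 ≡ 1 (mod 2).
  s_3 = 0 + 1 + 0 + 0 + 0 + 0 + 1 + 0 = 2 ≡ 0 (mod 2).
  s_4 = 0 + 1 + 0 + 0 + 1 + 0 + 1 + 0 = 3 ≡ 1 (mod 2).
s = (0, 1, 0, 1)^T — this equals column 5 of H (binary 0101), so error is at position 5.
Correct: flip bit 5 of r = 001000001001110 to get c = 001010001001110.


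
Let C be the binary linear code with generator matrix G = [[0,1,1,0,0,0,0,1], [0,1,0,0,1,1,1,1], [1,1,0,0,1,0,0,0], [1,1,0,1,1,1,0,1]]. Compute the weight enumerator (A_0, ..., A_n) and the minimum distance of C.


Weight distribution: A_0 = 1, A_3 = 4, A_4 = 5, A_5 = 4, A_6 = 2. Minimum distance d = 3.

Enumerate all 2^4 = 16 messages m ∈ F_2^4.
For each, compute codeword c = mG in F_2^8, then tally its weight.
  m = 0000 → c = 00000000, weight = 0.
  m = 1000 → c = 01100001, weight = 3.
  m = 0100 → c = 01001111, weight = 5.
  m = 1100 → c = 00101110, weight = 4.
  m = 0010 → c = 11001000, weight = 3.
  m = 1010 → c = 10101001, weight = 4.
  m = 0110 → c = 10000111, weight = 4.
  m = 1110 → c = 11100110, weight = 5.
  m = 0001 → c = 11011101, weight = 6.
  m = 1001 → c = 10111100, weight = 5.
  m = 0101 → c = 10010010, weight = 3.
  m = 1101 → c = 11110011, weight = 6.
  m = 0011 → c = 00010101, weight = 3.
  m = 1011 → c = 01110100, weight = 4.
  m = 0111 → c = 01011010, weight = 4.
  m = 1111 → c = 00111011, weight = 5.
Tally weights:
  weight 0: 1 codewords.
  weight 3: 4 codewords.
  weight 4: 5 codewords.
  weight 5: 4 codewords.
  weight 6: 2 codewords.
Minimum distance d = smallest w > 0 with A_w > 0 = 3.
Sanity: Σ A_w = 16 = 2^4 = 16 ✓.


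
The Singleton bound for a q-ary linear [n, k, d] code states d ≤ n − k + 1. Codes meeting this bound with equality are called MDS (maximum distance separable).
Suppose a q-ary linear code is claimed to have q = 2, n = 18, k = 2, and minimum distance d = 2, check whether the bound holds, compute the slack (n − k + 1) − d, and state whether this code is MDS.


Singleton RHS = n − k + 1 = 17, slack = 15, bound satisfied, not MDS.

Singleton bound: d ≤ n − k + 1.
Here n = 18, k = 2, so n − k + 1 = 17.
Given d = 2, check d ≤ 17: YES.
Slack = (n − k + 1) − d = 15.
The code is NOT MDS (slack = 15 > 0).
Description: the claimed parameters are [18, 2, 2]_2; such a code would be non-MDS.


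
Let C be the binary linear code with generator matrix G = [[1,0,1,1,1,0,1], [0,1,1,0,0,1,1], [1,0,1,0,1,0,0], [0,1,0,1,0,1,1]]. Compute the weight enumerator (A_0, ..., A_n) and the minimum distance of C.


Weight distribution: A_0 = 1, A_2 = 4, A_3 = 3, A_4 = 3, A_5 = 4, A_7 = 1. Minimum distance d = 2.

Enumerate all 2^4 = 16 messages m ∈ F_2^4.
For each, compute codeword c = mG in F_2^7, then tally its weight.
  m = 0000 → c = 0000000, weight = 0.
  m = 1000 → c = 1011101, weight = 5.
  m = 0100 → c = 0110011, weight = 4.
  m = 1100 → c = 1101110, weight = 5.
  m = 0010 → c = 1010100, weight = 3.
  m = 1010 → c = 0001001, weight = 2.
  m = 0110 → c = 1100111, weight = 5.
  m = 1110 → c = 0111010, weight = 4.
  m = 0001 → c = 0101011, weight = 4.
  m = 1001 → c = 1110110, weight = 5.
  m = 0101 → c = 0011000, weight = 2.
  m = 1101 → c = 1000101, weight = 3.
  m = 0011 → c = 1111111, weight = 7.
  m = 1011 → c = 0100010, weight = 2.
  m = 0111 → c = 1001100, weight = 3.
  m = 1111 → c = 0010001, weight = 2.
Tally weights:
  weight 0: 1 codewords.
  weight 2: 4 codewords.
  weight 3: 3 codewords.
  weight 4: 3 codewords.
  weight 5: 4 codewords.
  weight 7: 1 codewords.
Minimum distance d = smallest w > 0 with A_w > 0 = 2.
Sanity: Σ A_w = 16 = 2^4 = 16 ✓.


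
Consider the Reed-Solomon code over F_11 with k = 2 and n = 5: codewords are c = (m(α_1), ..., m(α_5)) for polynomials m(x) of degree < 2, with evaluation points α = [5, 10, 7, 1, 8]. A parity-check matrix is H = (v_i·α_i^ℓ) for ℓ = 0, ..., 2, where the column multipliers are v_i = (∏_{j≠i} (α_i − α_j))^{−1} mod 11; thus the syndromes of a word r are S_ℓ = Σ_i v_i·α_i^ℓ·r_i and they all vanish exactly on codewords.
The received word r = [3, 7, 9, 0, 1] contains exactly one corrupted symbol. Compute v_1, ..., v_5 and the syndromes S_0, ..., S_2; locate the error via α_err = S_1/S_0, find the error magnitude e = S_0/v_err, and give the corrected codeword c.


S = (4, 4, 4), error at position 4, error magnitude e = 9, c = [3, 7, 9, 2, 1].

Step 1: column multipliers v_i = (∏_{j≠i}(α_i − α_j))^{−1} mod 11.
  i = 1 (α = 5): (5−10)(5−7)(5−1)(5−8) = (−5)·(−2)·4·(−3) = −120 ≡ 1, so v_1 = 1^{−1} = 1 (mod 11).
  i = 2 (α = 10): (10−5)(10−7)(10−1)(10−8) = 5·3·9·2 = 270 ≡ 6, so v_2 = 6^{−1} = 2 (mod 11).
  i = 3 (α = 7): (7−5)(7−10)(7−1)(7−8) = 2·(−3)·6·(−1) = 36 ≡ 3, so v_3 = 3^{−1} = 4 (mod 11).
  i = 4 (α = 1): (1−5)(1−10)(1−7)(1−8) = (−4)·(−9)·(−6)·(−7) = 1512 ≡ 5, so v_4 = 5^{−1} = 9 (mod 11).
  i = 5 (α = 8): (8−5)(8−10)(8−7)(8−1) = 3·(−2)·1·7 = −42 ≡ 2, so v_5 = 2^{−1} = 6 (mod 11).
  v = [1, 2, 4, 9, 6].
Step 2: syndromes of r = [3, 7, 9, 0, 1] (all sums mod 11).
  S_0 = Σ v_i r_i = 1·3 + 2·7 + 4·9 + 9·0 + 6·1 = 59 ≡ 4.
  S_1 = Σ v_i α_i r_i = 1·5·3 + 2·10·7 + 4·7·9 + 9·1·0 + 6·8·1 = 455 ≡ 4.
  α_i^2 mod 11 = [3, 1, 5, 1, 9].
  S_2 = Σ v_i α_i^2 r_i = 1·3·3 + 2·1·7 + 4·5·9 + 9·1·0 + 6·9·1 = 257 ≡ 4.
  S = (4, 4, 4) ≠ 0, so r is not a codeword (an error is present).
Step 3: locate the error. For a single error e at position i, S_ℓ = v_i·e·α_i^ℓ, so α_err = S_1/S_0.
  S_0^{−1} = 4^{−1} = 3 (mod 11), so α_err = 4·3 = 12 ≡ 1 = α_4. Error position i = 4.
  Consistency check: S_2/S_1 = 4·3 = 12 ≡ 1 = α_err ✓ (single-error assumption holds).
Step 4: error magnitude e = S_0/v_4 = S_0·∏_{j≠4}(α_4 − α_j) = 4·5 = 20 ≡ 9 (mod 11).
Step 5: correct position 4: c_4 = r_4 − e = 0 − 9 ≡ 2 (mod 11). Hence c = [3, 7, 9, 2, 1].
  Check: interpolating c through the α_i gives m(x) = 10 + 3·x (degree < 2) with m(α_i) = c_i for every i, so c is indeed a codeword.


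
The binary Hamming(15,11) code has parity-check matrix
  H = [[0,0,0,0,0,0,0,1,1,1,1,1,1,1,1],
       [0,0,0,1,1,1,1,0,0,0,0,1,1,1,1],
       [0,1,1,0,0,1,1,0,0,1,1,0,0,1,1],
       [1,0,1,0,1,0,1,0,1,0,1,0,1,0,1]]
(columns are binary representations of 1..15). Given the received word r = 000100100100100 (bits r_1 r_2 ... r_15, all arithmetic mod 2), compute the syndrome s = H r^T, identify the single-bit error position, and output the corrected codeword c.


s = (0, 1, 0, 0)^T, error position = 4, corrected codeword c = 000000100100100

Compute s = H r^T mod 2 one row at a time:
  s_1 = 0 + 0 + 1 + 0 + 0 + 1 + 0 + 0 = 2 ≡ 0 (mod 2).
  s_2 = 1 + 0 + 0 + 1 + 0 + 1 + 0 + 0 = 3 ≡ 1 (mod 2).
  s_3 = 0 + 0 + 0 + 1 + 1 + 0 + 0 + 0 = 2 ≡ 0 (mod 2).
  s_4 = 0 + 0 + 0 + 1 + 0 + 0 + 1 + 0 = 2 ≡ 0 (mod 2).
s = (0, 1, 0, 0)^T — this equals column 4 of H (binary 0100), so error is at position 4.
Correct: flip bit 4 of r = 000100100100100 to get c = 000000100100100.


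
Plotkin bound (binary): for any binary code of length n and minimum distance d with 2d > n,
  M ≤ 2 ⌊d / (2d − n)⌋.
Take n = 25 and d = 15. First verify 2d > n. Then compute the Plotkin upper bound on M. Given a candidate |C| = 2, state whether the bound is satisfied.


Plotkin bound M ≤ 6; given |C| = 2 ≤ bound (satisfied).

Check applicability: 2d = 30, n = 25.
2d − n = 5 > 0, so Plotkin applies.
Compute d/(2d−n) = 15/5 ≈ 3.0000.
⌊d/(2d−n)⌋ = 3.
Plotkin bound: M ≤ 2·3 = 6.
Given |C| = 2, check: satisfied.
This |C| is below the Plotkin bound.


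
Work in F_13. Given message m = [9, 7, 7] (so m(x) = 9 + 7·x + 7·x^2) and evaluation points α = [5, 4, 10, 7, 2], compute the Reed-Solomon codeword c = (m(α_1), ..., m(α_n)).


c = [11, 6, 12, 11, 12]

Message polynomial: m(x) = 9 + 7·x + 7·x^2 (mod 13).
For each evaluation point α_i, compute m(α_i) mod 13:
  α_1 = 5: Horner steps 7 → 3 → 11, so m(5) = 11.
  α_2 = 4: Horner steps 7 → 9 → 6, so m(4) = 6.
  α_3 = 10: Horner steps 7 → 12 → 12, so m(10) = 12.
  α_4 = 7: Horner steps 7 → 4 → 11, so m(7) = 11.
  α_5 = 2: Horner steps 7 → 8 → 12, so m(2) = 12.
Codeword c = [11, 6, 12, 11, 12] ∈ F_13^5.


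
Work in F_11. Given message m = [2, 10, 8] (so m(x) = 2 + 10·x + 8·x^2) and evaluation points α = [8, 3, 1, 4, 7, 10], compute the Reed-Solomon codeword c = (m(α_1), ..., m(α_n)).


c = [0, 5, 9, 5, 2, 0]

Message polynomial: m(x) = 2 + 10·x + 8·x^2 (mod 11).
For each evaluation point α_i, compute m(α_i) mod 11:
  α_1 = 8: Horner steps 8 → 8 → 0, so m(8) = 0.
  α_2 = 3: Horner steps 8 → 1 → 5, so m(3) = 5.
  α_3 = 1: Horner steps 8 → 7 → 9, so m(1) = 9.
  α_4 = 4: Horner steps 8 → 9 → 5, so m(4) = 5.
  α_5 = 7: Horner steps 8 → 0 → 2, so m(7) = 2.
  α_6 = 10: Horner steps 8 → 2 → 0, so m(10) = 0.
Codeword c = [0, 5, 9, 5, 2, 0] ∈ F_11^6.


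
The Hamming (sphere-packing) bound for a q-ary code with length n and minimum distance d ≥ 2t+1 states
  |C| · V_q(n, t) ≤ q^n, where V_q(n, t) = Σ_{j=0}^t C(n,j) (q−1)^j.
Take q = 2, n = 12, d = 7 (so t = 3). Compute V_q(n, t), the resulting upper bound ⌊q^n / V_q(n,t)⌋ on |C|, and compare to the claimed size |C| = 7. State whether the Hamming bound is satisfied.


V_q(n, t) = 299, q^n = 4096, Hamming bound = 13, |C| = 7 ≤ bound (satisfied).

Step 1: Compute V_q(n, t) = Σ_{j=0}^3 C(n, j) (q−1)^j.
  j = 0: C(12,0)·(1)^0 = 1·1 = 1.
  j = 1: C(12,1)·(1)^1 = 12·1 = 12.
  j = 2: C(12,2)·(1)^2 = 66·1 = 66.
  j = 3: C(12,3)·(1)^3 = 220·1 = 220.
  V_q(n, t) = 1 + 12 + 66 + 220 = 299.
Step 2: q^n = 2^12 = 4096.
Step 3: Hamming bound ⌊q^n / V_q(n,t)⌋ = ⌊4096/299⌋ = 13.
Step 4: Compare |C| = 7 to 13: satisfied.
The claimed |C| lies below the Hamming bound.


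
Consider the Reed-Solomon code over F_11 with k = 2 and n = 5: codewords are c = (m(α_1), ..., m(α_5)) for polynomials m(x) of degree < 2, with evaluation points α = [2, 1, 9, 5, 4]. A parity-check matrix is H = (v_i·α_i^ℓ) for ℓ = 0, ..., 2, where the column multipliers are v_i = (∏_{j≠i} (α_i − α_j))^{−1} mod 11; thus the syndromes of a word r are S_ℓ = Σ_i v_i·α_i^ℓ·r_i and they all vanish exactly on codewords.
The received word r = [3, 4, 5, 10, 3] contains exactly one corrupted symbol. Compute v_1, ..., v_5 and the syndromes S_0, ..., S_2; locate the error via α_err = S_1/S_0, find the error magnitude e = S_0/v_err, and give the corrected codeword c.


S = (7, 3, 6), error at position 1, error magnitude e = 3, c = [0, 4, 5, 10, 3].

Step 1: column multipliers v_i = (∏_{j≠i}(α_i − α_j))^{−1} mod 11.
  i = 1 (α = 2): (2−1)(2−9)(2−5)(2−4) = 1·(−7)·(−3)·(−2) = −42 ≡ 2, so v_1 = 2^{−1} = 6 (mod 11).
  i = 2 (α = 1): (1−2)(1−9)(1−5)(1−4) = (−1)·(−8)·(−4)·(−3) = 96 ≡ 8, so v_2 = 8^{−1} = 7 (mod 11).
  i = 3 (α = 9): (9−2)(9−1)(9−5)(9−4) = 7·8·4·5 = 1120 ≡ 9, so v_3 = 9^{−1} = 5 (mod 11).
  i = 4 (α = 5): (5−2)(5−1)(5−9)(5−4) = 3·4·(−4)·1 = −48 ≡ 7, so v_4 = 7^{−1} = 8 (mod 11).
  i = 5 (α = 4): (4−2)(4−1)(4−9)(4−5) = 2·3·(−5)·(−1) = 30 ≡ 8, so v_5 = 8^{−1} = 7 (mod 11).
  v = [6, 7, 5, 8, 7].
Step 2: syndromes of r = [3, 4, 5, 10, 3] (all sums mod 11).
  S_0 = Σ v_i r_i = 6·3 + 7·4 + 5·5 + 8·10 + 7·3 = 172 ≡ 7.
  S_1 = Σ v_i α_i r_i = 6·2·3 + 7·1·4 + 5·9·5 + 8·5·10 + 7·4·3 = 773 ≡ 3.
  α_i^2 mod 11 = [4, 1, 4, 3, 5].
  S_2 = Σ v_i α_i^2 r_i = 6·4·3 + 7·1·4 + 5·4·5 + 8·3·10 + 7·5·3 = 545 ≡ 6.
  S = (7, 3, 6) ≠ 0, so r is not a codeword (an error is present).
Step 3: locate the error. For a single error e at position i, S_ℓ = v_i·e·α_i^ℓ, so α_err = S_1/S_0.
  S_0^{−1} = 7^{−1} = 8 (mod 11), so α_err = 3·8 = 24 ≡ 2 = α_1. Error position i = 1.
  Consistency check: S_2/S_1 = 6·4 = 24 ≡ 2 = α_err ✓ (single-error assumption holds).
Step 4: error magnitude e = S_0/v_1 = S_0·∏_{j≠1}(α_1 − α_j) = 7·2 = 14 ≡ 3 (mod 11).
Step 5: correct position 1: c_1 = r_1 − e = 3 − 3 ≡ 0 (mod 11). Hence c = [0, 4, 5, 10, 3].
  Check: interpolating c through the α_i gives m(x) = 8 + 7·x (degree < 2) with m(α_i) = c_i for every i, so c is indeed a codeword.


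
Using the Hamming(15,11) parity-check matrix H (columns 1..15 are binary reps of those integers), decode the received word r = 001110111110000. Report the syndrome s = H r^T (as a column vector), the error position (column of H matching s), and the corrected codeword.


s = (0, 1, 0, 1)^T, error position = 5, corrected codeword c = 001100111110000

Compute s = H r^T mod 2 one row at a time:
  s_1 = 1 + 1 + 1 + 1 + 0 + 0 + 0 + 0 = 4 ≡ 0 (mod 2).
  s_2 = 1 + 1 + 0 + 1 + 0 + 0 + 0 + 0 = 3 ≡ 1 (mod 2).
  s_3 = 0 + 1 + 0 + 1 + 1 + 1 + 0 + 0 = 4 ≡ 0 (mod 2).
  s_4 = 0 + 1 + 1 + 1 + 1 + 1 + 0 + 0 = 5 ≡ 1 (mod 2).
s = (0, 1, 0, 1)^T — this equals column 5 of H (binary 0101), so error is at position 5.
Correct: flip bit 5 of r = 001110111110000 to get c = 001100111110000.


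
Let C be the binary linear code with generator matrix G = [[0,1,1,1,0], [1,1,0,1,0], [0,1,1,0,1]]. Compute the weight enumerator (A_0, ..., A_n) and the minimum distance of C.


Weight distribution: A_0 = 1, A_2 = 2, A_3 = 4, A_4 = 1. Minimum distance d = 2.

Enumerate all 2^3 = 8 messages m ∈ F_2^3.
For each, compute codeword c = mG in F_2^5, then tally its weight.
  m = 000 → c = 00000, weight = 0.
  m = 100 → c = 01110, weight = 3.
  m = 010 → c = 11010, weight = 3.
  m = 110 → c = 10100, weight = 2.
  m = 001 → c = 01101, weight = 3.
  m = 101 → c = 00011, weight = 2.
  m = 011 → c = 10111, weight = 4.
  m = 111 → c = 11001, weight = 3.
Tally weights:
  weight 0: 1 codewords.
  weight 2: 2 codewords.
  weight 3: 4 codewords.
  weight 4: 1 codewords.
Minimum distance d = smallest w > 0 with A_w > 0 = 2.
Sanity: Σ A_w = 8 = 2^3 = 8 ✓.


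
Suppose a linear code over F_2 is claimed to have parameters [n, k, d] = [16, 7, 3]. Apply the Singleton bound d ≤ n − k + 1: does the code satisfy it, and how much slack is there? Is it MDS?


Singleton RHS = n − k + 1 = 10, slack = 7, bound satisfied, not MDS.

Singleton bound: d ≤ n − k + 1.
Here n = 16, k = 7, so n − k + 1 = 10.
Given d = 3, check d ≤ 10: YES.
Slack = (n − k + 1) − d = 7.
The code is NOT MDS (slack = 7 > 0).
Description: the claimed parameters are [16, 7, 3]_2; such a code would be non-MDS.


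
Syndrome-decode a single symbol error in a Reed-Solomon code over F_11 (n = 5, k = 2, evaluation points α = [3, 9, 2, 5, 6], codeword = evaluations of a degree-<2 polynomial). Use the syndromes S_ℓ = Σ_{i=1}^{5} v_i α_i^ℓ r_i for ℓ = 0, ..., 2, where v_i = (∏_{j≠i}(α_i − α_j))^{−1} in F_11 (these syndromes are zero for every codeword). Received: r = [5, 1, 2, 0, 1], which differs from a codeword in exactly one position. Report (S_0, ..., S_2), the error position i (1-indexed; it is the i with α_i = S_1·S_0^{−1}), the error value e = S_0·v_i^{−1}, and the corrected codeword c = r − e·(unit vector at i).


S = (8, 4, 2), error at position 5, error magnitude e = 9, c = [5, 1, 2, 0, 3].

Step 1: column multipliers v_i = (∏_{j≠i}(α_i − α_j))^{−1} mod 11.
  i = 1 (α = 3): (3−9)(3−2)(3−5)(3−6) = (−6)·1·(−2)·(−3) = −36 ≡ 8, so v_1 = 8^{−1} = 7 (mod 11).
  i = 2 (α = 9): (9−3)(9−2)(9−5)(9−6) = 6·7·4·3 = 504 ≡ 9, so v_2 = 9^{−1} = 5 (mod 11).
  i = 3 (α = 2): (2−3)(2−9)(2−5)(2−6) = (−1)·(−7)·(−3)·(−4) = 84 ≡ 7, so v_3 = 7^{−1} = 8 (mod 11).
  i = 4 (α = 5): (5−3)(5−9)(5−2)(5−6) = 2·(−4)·3·(−1) = 24 ≡ 2, so v_4 = 2^{−1} = 6 (mod 11).
  i = 5 (α = 6): (6−3)(6−9)(6−2)(6−5) = 3·(−3)·4·1 = −36 ≡ 8, so v_5 = 8^{−1} = 7 (mod 11).
  v = [7, 5, 8, 6, 7].
Step 2: syndromes of r = [5, 1, 2, 0, 1] (all sums mod 11).
  S_0 = Σ v_i r_i = 7·5 + 5·1 + 8·2 + 6·0 + 7·1 = 63 ≡ 8.
  S_1 = Σ v_i α_i r_i = 7·3·5 + 5·9·1 + 8·2·2 + 6·5·0 + 7·6·1 = 224 ≡ 4.
  α_i^2 mod 11 = [9, 4, 4, 3, 3].
  S_2 = Σ v_i α_i^2 r_i = 7·9·5 + 5·4·1 + 8·4·2 + 6·3·0 + 7·3·1 = 420 ≡ 2.
  S = (8, 4, 2) ≠ 0, so r is not a codeword (an error is present).
Step 3: locate the error. For a single error e at position i, S_ℓ = v_i·e·α_i^ℓ, so α_err = S_1/S_0.
  S_0^{−1} = 8^{−1} = 7 (mod 11), so α_err = 4·7 = 28 ≡ 6 = α_5. Error position i = 5.
  Consistency check: S_2/S_1 = 2·3 = 6 ≡ 6 = α_err ✓ (single-error assumption holds).
Step 4: error magnitude e = S_0/v_5 = S_0·∏_{j≠5}(α_5 − α_j) = 8·8 = 64 ≡ 9 (mod 11).
Step 5: correct position 5: c_5 = r_5 − e = 1 − 9 ≡ 3 (mod 11). Hence c = [5, 1, 2, 0, 3].
  Check: interpolating c through the α_i gives m(x) = 7 + 3·x (degree < 2) with m(α_i) = c_i for every i, so c is indeed a codeword.


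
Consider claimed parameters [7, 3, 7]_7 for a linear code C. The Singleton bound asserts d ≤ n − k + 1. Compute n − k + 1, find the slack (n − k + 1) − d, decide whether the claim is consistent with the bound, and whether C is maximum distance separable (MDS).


Singleton RHS = n − k + 1 = 5, slack = -2, bound violated (no such code; not MDS).

Singleton bound: d ≤ n − k + 1.
Here n = 7, k = 3, so n − k + 1 = 5.
Given d = 7, check d ≤ 5: NO.
Slack = (n − k + 1) − d = -2.
The slack is negative: d = 7 exceeds n − k + 1 = 5 by 2, so the Singleton bound is violated and no linear [7, 3, 7]_7 code can exist. In particular it is not MDS (MDS requires d = n − k + 1 exactly).
Description: the claimed parameters are [7, 3, 7]_7; such a code would be impossible (violates the Singleton bound).


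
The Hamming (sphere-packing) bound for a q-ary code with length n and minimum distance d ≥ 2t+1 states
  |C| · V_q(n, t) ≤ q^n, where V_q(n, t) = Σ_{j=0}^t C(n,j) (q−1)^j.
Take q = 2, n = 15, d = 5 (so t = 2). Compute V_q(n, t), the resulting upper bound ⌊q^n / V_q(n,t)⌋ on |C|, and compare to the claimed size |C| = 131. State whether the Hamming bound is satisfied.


V_q(n, t) = 121, q^n = 32768, Hamming bound = 270, |C| = 131 ≤ bound (satisfied).

Step 1: Compute V_q(n, t) = Σ_{j=0}^2 C(n, j) (q−1)^j.
  j = 0: C(15,0)·(1)^0 = 1·1 = 1.
  j = 1: C(15,1)·(1)^1 = 15·1 = 15.
  j = 2: C(15,2)·(1)^2 = 105·1 = 105.
  V_q(n, t) = 1 + 15 + 105 = 121.
Step 2: q^n = 2^15 = 32768.
Step 3: Hamming bound ⌊q^n / V_q(n,t)⌋ = ⌊32768/121⌋ = 270.
Step 4: Compare |C| = 131 to 270: satisfied.
The claimed |C| lies below the Hamming bound.


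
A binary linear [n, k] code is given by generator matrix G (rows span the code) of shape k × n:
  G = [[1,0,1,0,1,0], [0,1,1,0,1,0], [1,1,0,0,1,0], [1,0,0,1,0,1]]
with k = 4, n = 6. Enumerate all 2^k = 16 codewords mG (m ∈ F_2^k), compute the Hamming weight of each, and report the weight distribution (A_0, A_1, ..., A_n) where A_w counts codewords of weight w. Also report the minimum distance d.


Weight distribution: A_0 = 1, A_1 = 1, A_2 = 3, A_3 = 6, A_4 = 3, A_5 = 1, A_6 = 1. Minimum distance d = 1.

Enumerate all 2^4 = 16 messages m ∈ F_2^4.
For each, compute codeword c = mG in F_2^6, then tally its weight.
  m = 0000 → c = 000000, weight = 0.
  m = 1000 → c = 101010, weight = 3.
  m = 0100 → c = 011010, weight = 3.
  m = 1100 → c = 110000, weight = 2.
  m = 0010 → c = 110010, weight = 3.
  m = 1010 → c = 011000, weight = 2.
  m = 0110 → c = 101000, weight = 2.
  m = 1110 → c = 000010, weight = 1.
  m = 0001 → c = 100101, weight = 3.
  m = 1001 → c = 001111, weight = 4.
  m = 0101 → c = 111111, weight = 6.
  m = 1101 → c = 010101, weight = 3.
  m = 0011 → c = 010111, weight = 4.
  m = 1011 → c = 111101, weight = 5.
  m = 0111 → c = 001101, weight = 3.
  m = 1111 → c = 100111, weight = 4.
Tally weights:
  weight 0: 1 codewords.
  weight 1: 1 codewords.
  weight 2: 3 codewords.
  weight 3: 6 codewords.
  weight 4: 3 codewords.
  weight 5: 1 codewords.
  weight 6: 1 codewords.
Minimum distance d = smallest w > 0 with A_w > 0 = 1.
Sanity: Σ A_w = 16 = 2^4 = 16 ✓.


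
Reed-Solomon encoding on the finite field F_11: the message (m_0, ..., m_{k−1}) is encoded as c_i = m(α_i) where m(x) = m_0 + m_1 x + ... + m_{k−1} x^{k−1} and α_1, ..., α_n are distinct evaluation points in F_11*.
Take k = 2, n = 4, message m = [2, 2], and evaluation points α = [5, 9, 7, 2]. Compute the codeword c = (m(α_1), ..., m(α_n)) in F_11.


c = [1, 9, 5, 6]

Message polynomial: m(x) = 2 + 2·x (mod 11).
For each evaluation point α_i, compute m(α_i) mod 11:
  α_1 = 5: Horner steps 2 → 1, so m(5) = 1.
  α_2 = 9: Horner steps 2 → 9, so m(9) = 9.
  α_3 = 7: Horner steps 2 → 5, so m(7) = 5.
  α_4 = 2: Horner steps 2 → 6, so m(2) = 6.
Codeword c = [1, 9, 5, 6] ∈ F_11^4.


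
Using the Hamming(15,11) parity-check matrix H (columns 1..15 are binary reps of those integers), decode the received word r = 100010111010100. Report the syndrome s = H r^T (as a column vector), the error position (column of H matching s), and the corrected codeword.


s = (0, 1, 0, 0)^T, error position = 4, corrected codeword c = 100110111010100

Compute s = H r^T mod 2 one row at a time:
  s_1 = 1 + 1 + 0 + 1 + 0 + 1 + 0 + 0 = 4 ≡ 0 (mod 2).
  s_2 = 0 + 1 + 0 + 1 + 0 + 1 + 0 + 0 = 3 ≡ 1 (mod 2).
  s_3 = 0 + 0 + 0 + 1 + 0 + 1 + 0 + 0 = 2 ≡ 0 (mod 2).
  s_4 = 1 + 0 + 1 + 1 + 1 + 1 + 1 + 0 = 6 ≡ 0 (mod 2).
s = (0, 1, 0, 0)^T — this equals column 4 of H (binary 0100), so error is at position 4.
Correct: flip bit 4 of r = 100010111010100 to get c = 100110111010100.


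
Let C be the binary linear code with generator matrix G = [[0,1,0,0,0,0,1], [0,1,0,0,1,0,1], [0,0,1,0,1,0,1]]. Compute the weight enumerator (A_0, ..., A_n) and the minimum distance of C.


Weight distribution: A_0 = 1, A_1 = 1, A_2 = 3, A_3 = 3. Minimum distance d = 1.

Enumerate all 2^3 = 8 messages m ∈ F_2^3.
For each, compute codeword c = mG in F_2^7, then tally its weight.
  m = 000 → c = 0000000, weight = 0.
  m = 100 → c = 0100001, weight = 2.
  m = 010 → c = 0100101, weight = 3.
  m = 110 → c = 0000100, weight = 1.
  m = 001 → c = 0010101, weight = 3.
  m = 101 → c = 0110100, weight = 3.
  m = 011 → c = 0110000, weight = 2.
  m = 111 → c = 0010001, weight = 2.
Tally weights:
  weight 0: 1 codewords.
  weight 1: 1 codewords.
  weight 2: 3 codewords.
  weight 3: 3 codewords.
Minimum distance d = smallest w > 0 with A_w > 0 = 1.
Sanity: Σ A_w = 8 = 2^3 = 8 ✓.


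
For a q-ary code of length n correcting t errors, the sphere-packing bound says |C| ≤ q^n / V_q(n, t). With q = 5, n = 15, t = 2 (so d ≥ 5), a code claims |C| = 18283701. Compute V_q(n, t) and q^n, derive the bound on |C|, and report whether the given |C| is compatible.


V_q(n, t) = 1741, q^n = 30517578125, Hamming bound = 17528764, |C| = 18283701 > bound (violated).

Step 1: Compute V_q(n, t) = Σ_{j=0}^2 C(n, j) (q−1)^j.
  j = 0: C(15,0)·(4)^0 = 1·1 = 1.
  j = 1: C(15,1)·(4)^1 = 15·4 = 60.
  j = 2: C(15,2)·(4)^2 = 105·16 = 1680.
  V_q(n, t) = 1 + 60 + 1680 = 1741.
Step 2: q^n = 5^15 = 30517578125.
Step 3: Hamming bound ⌊q^n / V_q(n,t)⌋ = ⌊30517578125/1741⌋ = 17528764.
Step 4: Compare |C| = 18283701 to 17528764: violated.
The claimed |C| lies above the Hamming bound, so no 5-ary code of length 15 with d ≥ 5 can have 18283701 codewords.


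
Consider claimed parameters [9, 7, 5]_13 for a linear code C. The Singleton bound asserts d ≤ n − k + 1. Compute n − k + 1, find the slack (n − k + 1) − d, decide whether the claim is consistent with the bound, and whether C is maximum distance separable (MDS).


Singleton RHS = n − k + 1 = 3, slack = -2, bound violated (no such code; not MDS).

Singleton bound: d ≤ n − k + 1.
Here n = 9, k = 7, so n − k + 1 = 3.
Given d = 5, check d ≤ 3: NO.
Slack = (n − k + 1) − d = -2.
The slack is negative: d = 5 exceeds n − k + 1 = 3 by 2, so the Singleton bound is violated and no linear [9, 7, 5]_13 code can exist. In particular it is not MDS (MDS requires d = n − k + 1 exactly).
Description: the claimed parameters are [9, 7, 5]_13; such a code would be impossible (violates the Singleton bound).


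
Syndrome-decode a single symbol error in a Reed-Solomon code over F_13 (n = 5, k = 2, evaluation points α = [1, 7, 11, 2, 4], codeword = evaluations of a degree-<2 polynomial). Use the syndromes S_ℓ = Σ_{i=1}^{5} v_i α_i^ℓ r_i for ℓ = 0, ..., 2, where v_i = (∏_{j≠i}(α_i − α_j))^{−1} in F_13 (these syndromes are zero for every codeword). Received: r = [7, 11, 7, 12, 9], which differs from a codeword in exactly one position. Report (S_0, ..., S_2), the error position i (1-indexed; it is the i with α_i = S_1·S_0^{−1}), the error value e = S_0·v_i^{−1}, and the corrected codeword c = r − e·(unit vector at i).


S = (12, 2, 9), error at position 3, error magnitude e = 2, c = [7, 11, 5, 12, 9].

Step 1: column multipliers v_i = (∏_{j≠i}(α_i − α_j))^{−1} mod 13.
  i = 1 (α = 1): (1−7)(1−11)(1−2)(1−4) = (−6)·(−10)·(−1)·(−3) = 180 ≡ 11, so v_1 = 11^{−1} = 6 (mod 13).
  i = 2 (α = 7): (7−1)(7−11)(7−2)(7−4) = 6·(−4)·5·3 = −360 ≡ 4, so v_2 = 4^{−1} = 10 (mod 13).
  i = 3 (α = 11): (11−1)(11−7)(11−2)(11−4) = 10·4·9·7 = 2520 ≡ 11, so v_3 = 11^{−1} = 6 (mod 13).
  i = 4 (α = 2): (2−1)(2−7)(2−11)(2−4) = 1·(−5)·(−9)·(−2) = −90 ≡ 1, so v_4 = 1^{−1} = 1 (mod 13).
  i = 5 (α = 4): (4−1)(4−7)(4−11)(4−2) = 3·(−3)·(−7)·2 = 126 ≡ 9, so v_5 = 9^{−1} = 3 (mod 13).
  v = [6, 10, 6, 1, 3].
Step 2: syndromes of r = [7, 11, 7, 12, 9] (all sums mod 13).
  S_0 = Σ v_i r_i = 6·7 + 10·11 + 6·7 + 1·12 + 3·9 = 233 ≡ 12.
  S_1 = Σ v_i α_i r_i = 6·1·7 + 10·7·11 + 6·11·7 + 1·2·12 + 3·4·9 = 1406 ≡ 2.
  α_i^2 mod 13 = [1, 10, 4, 4, 3].
  S_2 = Σ v_i α_i^2 r_i = 6·1·7 + 10·10·11 + 6·4·7 + 1·4·12 + 3·3·9 = 1439 ≡ 9.
  S = (12, 2, 9) ≠ 0, so r is not a codeword (an error is present).
Step 3: locate the error. For a single error e at position i, S_ℓ = v_i·e·α_i^ℓ, so α_err = S_1/S_0.
  S_0^{−1} = 12^{−1} = 12 (mod 13), so α_err = 2·12 = 24 ≡ 11 = α_3. Error position i = 3.
  Consistency check: S_2/S_1 = 9·7 = 63 ≡ 11 = α_err ✓ (single-error assumption holds).
Step 4: error magnitude e = S_0/v_3 = S_0·∏_{j≠3}(α_3 − α_j) = 12·11 = 132 ≡ 2 (mod 13).
Step 5: correct position 3: c_3 = r_3 − e = 7 − 2 ≡ 5 (mod 13). Hence c = [7, 11, 5, 12, 9].
  Check: interpolating c through the α_i gives m(x) = 2 + 5·x (degree < 2) with m(α_i) = c_i for every i, so c is indeed a codeword.


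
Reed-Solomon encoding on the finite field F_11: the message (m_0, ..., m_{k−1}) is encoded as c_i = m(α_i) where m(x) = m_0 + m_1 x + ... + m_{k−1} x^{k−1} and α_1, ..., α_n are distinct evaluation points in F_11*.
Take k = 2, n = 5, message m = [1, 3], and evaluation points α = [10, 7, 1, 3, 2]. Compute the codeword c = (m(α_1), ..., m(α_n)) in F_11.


c = [9, 0, 4, 10, 7]

Message polynomial: m(x) = 1 + 3·x (mod 11).
For each evaluation point α_i, compute m(α_i) mod 11:
  α_1 = 10: Horner steps 3 → 9, so m(10) = 9.
  α_2 = 7: Horner steps 3 → 0, so m(7) = 0.
  α_3 = 1: Horner steps 3 → 4, so m(1) = 4.
  α_4 = 3: Horner steps 3 → 10, so m(3) = 10.
  α_5 = 2: Horner steps 3 → 7, so m(2) = 7.
Codeword c = [9, 0, 4, 10, 7] ∈ F_11^5.


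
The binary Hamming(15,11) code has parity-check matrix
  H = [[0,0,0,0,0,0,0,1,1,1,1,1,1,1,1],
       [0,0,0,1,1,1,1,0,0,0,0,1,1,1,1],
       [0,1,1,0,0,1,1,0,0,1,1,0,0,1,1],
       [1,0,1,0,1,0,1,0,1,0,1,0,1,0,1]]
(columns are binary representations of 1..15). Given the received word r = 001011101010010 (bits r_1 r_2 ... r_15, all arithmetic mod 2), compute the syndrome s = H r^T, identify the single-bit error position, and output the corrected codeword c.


s = (1, 0, 1, 1)^T, error position = 11, corrected codeword c = 001011101000010

Compute s = H r^T mod 2 one row at a time:
  s_1 = 0 + 1 + 0 + 1 + 0 + 0 + 1 + 0 = 3 ≡ 1 (mod 2).
  s_2 = 0 + 1 + 1 + 1 + 0 + 0 + 1 + 0 = 4 ≡ 0 (mod 2).
  s_3 = 0 + 1 + 1 + 1 + 0 + 1 + 1 + 0 = 5 ≡ 1 (mod 2).
  s_4 = 0 + 1 + 1 + 1 + 1 + 1 + 0 + 0 = 5 ≡ 1 (mod 2).
s = (1, 0, 1, 1)^T — this equals column 11 of H (binary 1011), so error is at position 11.
Correct: flip bit 11 of r = 001011101010010 to get c = 001011101000010.


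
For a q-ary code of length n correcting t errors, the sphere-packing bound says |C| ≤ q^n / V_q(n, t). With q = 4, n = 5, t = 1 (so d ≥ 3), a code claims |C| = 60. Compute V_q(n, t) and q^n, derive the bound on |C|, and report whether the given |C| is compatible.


V_q(n, t) = 16, q^n = 1024, Hamming bound = 64, |C| = 60 ≤ bound (satisfied).

Step 1: Compute V_q(n, t) = Σ_{j=0}^1 C(n, j) (q−1)^j.
  j = 0: C(5,0)·(3)^0 = 1·1 = 1.
  j = 1: C(5,1)·(3)^1 = 5·3 = 15.
  V_q(n, t) = 1 + 15 = 16.
Step 2: q^n = 4^5 = 1024.
Step 3: Hamming bound ⌊q^n / V_q(n,t)⌋ = ⌊1024/16⌋ = 64.
Step 4: Compare |C| = 60 to 64: satisfied.
The claimed |C| lies below the Hamming bound.


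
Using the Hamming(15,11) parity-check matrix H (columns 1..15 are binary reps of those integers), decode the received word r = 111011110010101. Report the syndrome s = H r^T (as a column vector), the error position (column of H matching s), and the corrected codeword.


s = (0, 1, 0, 1)^T, error position = 5, corrected codeword c = 111001110010101

Compute s = H r^T mod 2 one row at a time:
  s_1 = 1 + 0 + 0 + 1 + 0 + 1 + 0 + 1 = 4 ≡ 0 (mod 2).
  s_2 = 0 + 1 + 1 + 1 + 0 + 1 + 0 + 1 = 5 ≡ 1 (mod 2).
  s_3 = 1 + 1 + 1 + 1 + 0 + 1 + 0 + 1 = 6 ≡ 0 (mod 2).
  s_4 = 1 + 1 + 1 + 1 + 0 + 1 + 1 + 1 = 7 ≡ 1 (mod 2).
s = (0, 1, 0, 1)^T — this equals column 5 of H (binary 0101), so error is at position 5.
Correct: flip bit 5 of r = 111011110010101 to get c = 111001110010101.


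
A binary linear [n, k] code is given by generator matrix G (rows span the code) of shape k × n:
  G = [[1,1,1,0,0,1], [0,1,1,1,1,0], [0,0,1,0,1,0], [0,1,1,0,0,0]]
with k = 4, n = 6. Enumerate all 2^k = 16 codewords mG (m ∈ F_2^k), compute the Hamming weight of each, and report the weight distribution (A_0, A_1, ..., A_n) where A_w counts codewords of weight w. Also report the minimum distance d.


Weight distribution: A_0 = 1, A_2 = 7, A_4 = 7, A_6 = 1. Minimum distance d = 2.

Enumerate all 2^4 = 16 messages m ∈ F_2^4.
For each, compute codeword c = mG in F_2^6, then tally its weight.
  m = 0000 → c = 000000, weight = 0.
  m = 1000 → c = 111001, weight = 4.
  m = 0100 → c = 011110, weight = 4.
  m = 1100 → c = 100111, weight = 4.
  m = 0010 → c = 001010, weight = 2.
  m = 1010 → c = 110011, weight = 4.
  m = 0110 → c = 010100, weight = 2.
  m = 1110 → c = 101101, weight = 4.
  m = 0001 → c = 011000, weight = 2.
  m = 1001 → c = 100001, weight = 2.
  m = 0101 → c = 000110, weight = 2.
  m = 1101 → c = 111111, weight = 6.
  m = 0011 → c = 010010, weight = 2.
  m = 1011 → c = 101011, weight = 4.
  m = 0111 → c = 001100, weight = 2.
  m = 1111 → c = 110101, weight = 4.
Tally weights:
  weight 0: 1 codewords.
  weight 2: 7 codewords.
  weight 4: 7 codewords.
  weight 6: 1 codewords.
Minimum distance d = smallest w > 0 with A_w > 0 = 2.
Sanity: Σ A_w = 16 = 2^4 = 16 ✓.


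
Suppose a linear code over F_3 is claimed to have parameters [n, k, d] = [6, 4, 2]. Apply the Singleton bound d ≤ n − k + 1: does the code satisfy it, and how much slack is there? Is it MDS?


Singleton RHS = n − k + 1 = 3, slack = 1, bound satisfied, not MDS.

Singleton bound: d ≤ n − k + 1.
Here n = 6, k = 4, so n − k + 1 = 3.
Given d = 2, check d ≤ 3: YES.
Slack = (n − k + 1) − d = 1.
The code is NOT MDS (slack = 1 > 0).
Description: the claimed parameters are [6, 4, 2]_3; such a code would be non-MDS.


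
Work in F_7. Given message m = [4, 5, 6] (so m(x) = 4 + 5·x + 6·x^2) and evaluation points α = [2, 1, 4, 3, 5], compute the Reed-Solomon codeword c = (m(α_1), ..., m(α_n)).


c = [3, 1, 1, 3, 4]

Message polynomial: m(x) = 4 + 5·x + 6·x^2 (mod 7).
For each evaluation point α_i, compute m(α_i) mod 7:
  α_1 = 2: Horner steps 6 → 3 → 3, so m(2) = 3.
  α_2 = 1: Horner steps 6 → 4 → 1, so m(1) = 1.
  α_3 = 4: Horner steps 6 → 1 → 1, so m(4) = 1.
  α_4 = 3: Horner steps 6 → 2 → 3, so m(3) = 3.
  α_5 = 5: Horner steps 6 → 0 → 4, so m(5) = 4.
Codeword c = [3, 1, 1, 3, 4] ∈ F_7^5.


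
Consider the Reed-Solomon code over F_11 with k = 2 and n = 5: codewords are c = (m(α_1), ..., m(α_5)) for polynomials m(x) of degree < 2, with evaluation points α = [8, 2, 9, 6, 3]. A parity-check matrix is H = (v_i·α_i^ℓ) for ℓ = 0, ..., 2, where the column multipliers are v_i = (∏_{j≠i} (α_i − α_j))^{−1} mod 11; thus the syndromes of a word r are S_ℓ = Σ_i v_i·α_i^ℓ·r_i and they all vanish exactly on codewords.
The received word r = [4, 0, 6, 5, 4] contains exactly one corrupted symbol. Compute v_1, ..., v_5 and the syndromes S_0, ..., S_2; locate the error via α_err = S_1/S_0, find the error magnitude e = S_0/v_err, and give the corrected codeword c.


S = (4, 10, 3), error at position 1, error magnitude e = 2, c = [2, 0, 6, 5, 4].

Step 1: column multipliers v_i = (∏_{j≠i}(α_i − α_j))^{−1} mod 11.
  i = 1 (α = 8): (8−2)(8−9)(8−6)(8−3) = 6·(−1)·2·5 = −60 ≡ 6, so v_1 = 6^{−1} = 2 (mod 11).
  i = 2 (α = 2): (2−8)(2−9)(2−6)(2−3) = (−6)·(−7)·(−4)·(−1) = 168 ≡ 3, so v_2 = 3^{−1} = 4 (mod 11).
  i = 3 (α = 9): (9−8)(9−2)(9−6)(9−3) = 1·7·3·6 = 126 ≡ 5, so v_3 = 5^{−1} = 9 (mod 11).
  i = 4 (α = 6): (6−8)(6−2)(6−9)(6−3) = (−2)·4·(−3)·3 = 72 ≡ 6, so v_4 = 6^{−1} = 2 (mod 11).
  i = 5 (α = 3): (3−8)(3−2)(3−9)(3−6) = (−5)·1·(−6)·(−3) = −90 ≡ 9, so v_5 = 9^{−1} = 5 (mod 11).
  v = [2, 4, 9, 2, 5].
Step 2: syndromes of r = [4, 0, 6, 5, 4] (all sums mod 11).
  S_0 = Σ v_i r_i = 2·4 + 4·0 + 9·6 + 2·5 + 5·4 = 92 ≡ 4.
  S_1 = Σ v_i α_i r_i = 2·8·4 + 4·2·0 + 9·9·6 + 2·6·5 + 5·3·4 = 670 ≡ 10.
  α_i^2 mod 11 = [9, 4, 4, 3, 9].
  S_2 = Σ v_i α_i^2 r_i = 2·9·4 + 4·4·0 + 9·4·6 + 2·3·5 + 5·9·4 = 498 ≡ 3.
  S = (4, 10, 3) ≠ 0, so r is not a codeword (an error is present).
Step 3: locate the error. For a single error e at position i, S_ℓ = v_i·e·α_i^ℓ, so α_err = S_1/S_0.
  S_0^{−1} = 4^{−1} = 3 (mod 11), so α_err = 10·3 = 30 ≡ 8 = α_1. Error position i = 1.
  Consistency check: S_2/S_1 = 3·10 = 30 ≡ 8 = α_err ✓ (single-error assumption holds).
Step 4: error magnitude e = S_0/v_1 = S_0·∏_{j≠1}(α_1 − α_j) = 4·6 = 24 ≡ 2 (mod 11).
Step 5: correct position 1: c_1 = r_1 − e = 4 − 2 ≡ 2 (mod 11). Hence c = [2, 0, 6, 5, 4].
  Check: interpolating c through the α_i gives m(x) = 3 + 4·x (degree < 2) with m(α_i) = c_i for every i, so c is indeed a codeword.


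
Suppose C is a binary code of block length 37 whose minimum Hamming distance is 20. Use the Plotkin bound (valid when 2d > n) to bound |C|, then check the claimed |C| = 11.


Plotkin bound M ≤ 12; given |C| = 11 ≤ bound (satisfied).

Check applicability: 2d = 40, n = 37.
2d − n = 3 > 0, so Plotkin applies.
Compute d/(2d−n) = 20/3 ≈ 6.6667.
⌊d/(2d−n)⌋ = 6.
Plotkin bound: M ≤ 2·6 = 12.
Given |C| = 11, check: satisfied.
This |C| is below the Plotkin bound.


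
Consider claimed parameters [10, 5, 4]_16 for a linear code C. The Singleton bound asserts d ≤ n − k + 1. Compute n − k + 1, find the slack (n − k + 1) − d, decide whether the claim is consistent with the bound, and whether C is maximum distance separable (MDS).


Singleton RHS = n − k + 1 = 6, slack = 2, bound satisfied, not MDS.

Singleton bound: d ≤ n − k + 1.
Here n = 10, k = 5, so n − k + 1 = 6.
Given d = 4, check d ≤ 6: YES.
Slack = (n − k + 1) − d = 2.
The code is NOT MDS (slack = 2 > 0).
Description: the claimed parameters are [10, 5, 4]_16; such a code would be non-MDS.


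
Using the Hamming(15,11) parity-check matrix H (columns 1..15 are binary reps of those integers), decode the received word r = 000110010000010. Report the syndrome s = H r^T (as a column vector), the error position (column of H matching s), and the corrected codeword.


s = (0, 1, 1, 1)^T, error position = 7, corrected codeword c = 000110110000010

Compute s = H r^T mod 2 one row at a time:
  s_1 = 1 + 0 + 0 + 0 + 0 + 0 + 1 + 0 = 2 ≡ 0 (mod 2).
  s_2 = 1 + 1 + 0 + 0 + 0 + 0 + 1 + 0 = 3 ≡ 1 (mod 2).
  s_3 = 0 + 0 + 0 + 0 + 0 + 0 + 1 + 0 = 1 ≡ 1 (mod 2).
  s_4 = 0 + 0 + 1 + 0 + 0 + 0 + 0 + 0 = 1 ≡ 1 (mod 2).
s = (0, 1, 1, 1)^T — this equals column 7 of H (binary 0111), so error is at position 7.
Correct: flip bit 7 of r = 000110010000010 to get c = 000110110000010.
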